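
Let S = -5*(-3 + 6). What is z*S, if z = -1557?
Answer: 23355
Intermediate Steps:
S = -15 (S = -5*3 = -15)
z*S = -1557*(-15) = 23355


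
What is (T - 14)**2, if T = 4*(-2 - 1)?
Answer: 676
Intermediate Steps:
T = -12 (T = 4*(-3) = -12)
(T - 14)**2 = (-12 - 14)**2 = (-26)**2 = 676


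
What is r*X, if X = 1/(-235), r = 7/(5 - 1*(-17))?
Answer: -7/5170 ≈ -0.0013540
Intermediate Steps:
r = 7/22 (r = 7/(5 + 17) = 7/22 ≈ 0.31818)
X = -1/235 ≈ -0.0042553
r*X = (7/22)*(-1/235) = -7/5170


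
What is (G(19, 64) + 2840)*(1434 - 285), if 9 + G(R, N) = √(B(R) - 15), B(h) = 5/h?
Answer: 3252819 + 2298*I*√1330/19 ≈ 3.2528e+6 + 4410.9*I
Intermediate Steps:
G(R, N) = -9 + √(-15 + 5/R) (G(R, N) = -9 + √(5/R - 15) = -9 + √(-15 + 5/R))
(G(19, 64) + 2840)*(1434 - 285) = ((-9 + √(-15 + 5/19)) + 2840)*(1434 - 285) = ((-9 + √(-15 + 5*(1/19))) + 2840)*1149 = ((-9 + √(-15 + 5/19)) + 2840)*1149 = ((-9 + √(-280/19)) + 2840)*1149 = ((-9 + 2*I*√1330/19) + 2840)*1149 = (2831 + 2*I*√1330/19)*1149 = 3252819 + 2298*I*√1330/19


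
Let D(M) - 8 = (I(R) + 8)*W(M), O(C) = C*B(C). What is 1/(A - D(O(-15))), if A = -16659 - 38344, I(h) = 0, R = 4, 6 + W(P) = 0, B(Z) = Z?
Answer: -1/54963 ≈ -1.8194e-5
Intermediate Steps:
W(P) = -6 (W(P) = -6 + 0 = -6)
O(C) = C**2 (O(C) = C*C = C**2)
A = -55003
D(M) = -40 (D(M) = 8 + (0 + 8)*(-6) = 8 + 8*(-6) = 8 - 48 = -40)
1/(A - D(O(-15))) = 1/(-55003 - 1*(-40)) = 1/(-55003 + 40) = 1/(-54963) = -1/54963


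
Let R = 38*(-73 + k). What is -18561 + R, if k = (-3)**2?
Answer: -20993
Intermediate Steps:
k = 9
R = -2432 (R = 38*(-73 + 9) = 38*(-64) = -2432)
-18561 + R = -18561 - 2432 = -20993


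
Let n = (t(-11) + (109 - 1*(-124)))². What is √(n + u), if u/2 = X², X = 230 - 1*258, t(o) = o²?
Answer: 2*√31721 ≈ 356.21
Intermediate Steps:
X = -28 (X = 230 - 258 = -28)
n = 125316 (n = ((-11)² + (109 - 1*(-124)))² = (121 + (109 + 124))² = (121 + 233)² = 354² = 125316)
u = 1568 (u = 2*(-28)² = 2*784 = 1568)
√(n + u) = √(125316 + 1568) = √126884 = 2*√31721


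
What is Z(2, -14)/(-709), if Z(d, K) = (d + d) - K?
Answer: -18/709 ≈ -0.025388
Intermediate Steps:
Z(d, K) = -K + 2*d (Z(d, K) = 2*d - K = -K + 2*d)
Z(2, -14)/(-709) = (-1*(-14) + 2*2)/(-709) = (14 + 4)*(-1/709) = 18*(-1/709) = -18/709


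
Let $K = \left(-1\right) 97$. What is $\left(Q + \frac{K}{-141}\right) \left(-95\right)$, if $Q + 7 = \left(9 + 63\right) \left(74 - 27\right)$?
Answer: $- \frac{45244130}{141} \approx -3.2088 \cdot 10^{5}$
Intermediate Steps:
$K = -97$
$Q = 3377$ ($Q = -7 + \left(9 + 63\right) \left(74 - 27\right) = -7 + 72 \cdot 47 = -7 + 3384 = 3377$)
$\left(Q + \frac{K}{-141}\right) \left(-95\right) = \left(3377 - \frac{97}{-141}\right) \left(-95\right) = \left(3377 - - \frac{97}{141}\right) \left(-95\right) = \left(3377 + \frac{97}{141}\right) \left(-95\right) = \frac{476254}{141} \left(-95\right) = - \frac{45244130}{141}$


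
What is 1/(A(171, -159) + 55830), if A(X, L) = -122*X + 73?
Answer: 1/35041 ≈ 2.8538e-5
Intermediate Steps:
A(X, L) = 73 - 122*X
1/(A(171, -159) + 55830) = 1/((73 - 122*171) + 55830) = 1/((73 - 20862) + 55830) = 1/(-20789 + 55830) = 1/35041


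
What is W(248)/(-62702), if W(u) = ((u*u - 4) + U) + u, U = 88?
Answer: -30918/31351 ≈ -0.98619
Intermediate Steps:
W(u) = 84 + u + u**2 (W(u) = ((u*u - 4) + 88) + u = ((u**2 - 4) + 88) + u = ((-4 + u**2) + 88) + u = (84 + u**2) + u = 84 + u + u**2)
W(248)/(-62702) = (84 + 248 + 248**2)/(-62702) = (84 + 248 + 61504)*(-1/62702) = 61836*(-1/62702) = -30918/31351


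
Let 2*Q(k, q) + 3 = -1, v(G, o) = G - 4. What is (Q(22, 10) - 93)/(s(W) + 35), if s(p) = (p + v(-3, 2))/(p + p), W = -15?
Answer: -1425/536 ≈ -2.6586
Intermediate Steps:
v(G, o) = -4 + G
s(p) = (-7 + p)/(2*p) (s(p) = (p + (-4 - 3))/(p + p) = (p - 7)/((2*p)) = (-7 + p)*(1/(2*p)) = (-7 + p)/(2*p))
Q(k, q) = -2 (Q(k, q) = -3/2 + (1/2)*(-1) = -3/2 - 1/2 = -2)
(Q(22, 10) - 93)/(s(W) + 35) = (-2 - 93)/((1/2)*(-7 - 15)/(-15) + 35) = -95/((1/2)*(-1/15)*(-22) + 35) = -95/(11/15 + 35) = -95/536/15 = -95*15/536 = -1425/536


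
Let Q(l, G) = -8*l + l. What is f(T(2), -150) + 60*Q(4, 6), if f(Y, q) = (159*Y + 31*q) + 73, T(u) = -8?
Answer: -7529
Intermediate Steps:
Q(l, G) = -7*l
f(Y, q) = 73 + 31*q + 159*Y (f(Y, q) = (31*q + 159*Y) + 73 = 73 + 31*q + 159*Y)
f(T(2), -150) + 60*Q(4, 6) = (73 + 31*(-150) + 159*(-8)) + 60*(-7*4) = (73 - 4650 - 1272) + 60*(-28) = -5849 - 1680 = -7529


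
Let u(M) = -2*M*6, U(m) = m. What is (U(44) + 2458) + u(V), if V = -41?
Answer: 2994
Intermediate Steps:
u(M) = -12*M
(U(44) + 2458) + u(V) = (44 + 2458) - 12*(-41) = 2502 + 492 = 2994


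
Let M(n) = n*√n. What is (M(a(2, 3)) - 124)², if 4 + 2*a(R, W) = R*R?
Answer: 15376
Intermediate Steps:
a(R, W) = -2 + R²/2 (a(R, W) = -2 + (R*R)/2 = -2 + R²/2)
M(n) = n^(3/2)
(M(a(2, 3)) - 124)² = ((-2 + (½)*2²)^(3/2) - 124)² = ((-2 + (½)*4)^(3/2) - 124)² = ((-2 + 2)^(3/2) - 124)² = (0^(3/2) - 124)² = (0 - 124)² = (-124)² = 15376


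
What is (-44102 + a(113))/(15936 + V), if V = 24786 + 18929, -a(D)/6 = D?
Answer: -44780/59651 ≈ -0.75070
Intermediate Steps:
a(D) = -6*D
V = 43715
(-44102 + a(113))/(15936 + V) = (-44102 - 6*113)/(15936 + 43715) = (-44102 - 678)/59651 = -44780*1/59651 = -44780/59651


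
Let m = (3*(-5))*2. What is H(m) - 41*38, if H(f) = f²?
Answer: -658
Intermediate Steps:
m = -30 (m = -15*2 = -30)
H(m) - 41*38 = (-30)² - 41*38 = 900 - 1558 = -658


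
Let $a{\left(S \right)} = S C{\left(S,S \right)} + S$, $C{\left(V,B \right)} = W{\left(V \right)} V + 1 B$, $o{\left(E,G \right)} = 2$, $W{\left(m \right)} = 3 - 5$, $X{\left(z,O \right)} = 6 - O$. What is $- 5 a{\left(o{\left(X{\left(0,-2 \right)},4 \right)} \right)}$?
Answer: $10$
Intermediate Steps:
$W{\left(m \right)} = -2$
$C{\left(V,B \right)} = B - 2 V$ ($C{\left(V,B \right)} = - 2 V + 1 B = - 2 V + B = B - 2 V$)
$a{\left(S \right)} = S - S^{2}$ ($a{\left(S \right)} = S \left(S - 2 S\right) + S = S \left(- S\right) + S = - S^{2} + S = S - S^{2}$)
$- 5 a{\left(o{\left(X{\left(0,-2 \right)},4 \right)} \right)} = - 5 \cdot 2 \left(1 - 2\right) = - 5 \cdot 2 \left(-1\right) = \left(-5\right) \left(-2\right) = 10$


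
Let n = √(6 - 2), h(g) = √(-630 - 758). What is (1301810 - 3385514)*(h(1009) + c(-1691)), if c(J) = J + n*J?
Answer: 10570630392 - 4167408*I*√347 ≈ 1.0571e+10 - 7.763e+7*I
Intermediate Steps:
h(g) = 2*I*√347 (h(g) = √(-1388) = 2*I*√347)
n = 2 (n = √4 = 2)
c(J) = 3*J (c(J) = J + 2*J = 3*J)
(1301810 - 3385514)*(h(1009) + c(-1691)) = (1301810 - 3385514)*(2*I*√347 + 3*(-1691)) = -2083704*(2*I*√347 - 5073) = -2083704*(-5073 + 2*I*√347) = 10570630392 - 4167408*I*√347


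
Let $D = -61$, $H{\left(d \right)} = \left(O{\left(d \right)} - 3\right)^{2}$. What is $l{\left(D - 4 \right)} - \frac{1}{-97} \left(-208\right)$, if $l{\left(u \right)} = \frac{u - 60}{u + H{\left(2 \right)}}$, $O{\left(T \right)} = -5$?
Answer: $\frac{11917}{97} \approx 122.86$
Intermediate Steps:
$H{\left(d \right)} = 64$ ($H{\left(d \right)} = \left(-5 - 3\right)^{2} = \left(-8\right)^{2} = 64$)
$l{\left(u \right)} = \frac{-60 + u}{64 + u}$ ($l{\left(u \right)} = \frac{u - 60}{u + 64} = \frac{-60 + u}{64 + u}$)
$l{\left(D - 4 \right)} - \frac{1}{-97} \left(-208\right) = \frac{-60 - 65}{64 - 65} - \frac{1}{-97} \left(-208\right) = \frac{-60 - 65}{64 - 65} - \left(- \frac{1}{97}\right) \left(-208\right) = \frac{-60 - 65}{64 - 65} - \frac{208}{97} = \frac{1}{-1} \left(-125\right) - \frac{208}{97} = \left(-1\right) \left(-125\right) - \frac{208}{97} = 125 - \frac{208}{97} = \frac{11917}{97}$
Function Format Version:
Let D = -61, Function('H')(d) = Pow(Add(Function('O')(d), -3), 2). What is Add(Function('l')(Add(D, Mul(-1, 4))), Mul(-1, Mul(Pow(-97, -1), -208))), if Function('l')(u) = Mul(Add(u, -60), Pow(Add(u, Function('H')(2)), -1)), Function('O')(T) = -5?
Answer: Rational(11917, 97) ≈ 122.86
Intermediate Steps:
Function('H')(d) = 64 (Function('H')(d) = Pow(Add(-5, -3), 2) = Pow(-8, 2) = 64)
Function('l')(u) = Mul(Pow(Add(64, u), -1), Add(-60, u)) (Function('l')(u) = Mul(Add(u, -60), Pow(Add(u, 64), -1)) = Mul(Add(-60, u), Pow(Add(64, u), -1)) = Mul(Pow(Add(64, u), -1), Add(-60, u)))
Add(Function('l')(Add(D, Mul(-1, 4))), Mul(-1, Mul(Pow(-97, -1), -208))) = Add(Mul(Pow(Add(64, Add(-61, Mul(-1, 4))), -1), Add(-60, Add(-61, Mul(-1, 4)))), Mul(-1, Mul(Pow(-97, -1), -208))) = Add(Mul(Pow(Add(64, Add(-61, -4)), -1), Add(-60, Add(-61, -4))), Mul(-1, Mul(Rational(-1, 97), -208))) = Add(Mul(Pow(Add(64, -65), -1), Add(-60, -65)), Mul(-1, Rational(208, 97))) = Add(Mul(Pow(-1, -1), -125), Rational(-208, 97)) = Add(Mul(-1, -125), Rational(-208, 97)) = Add(125, Rational(-208, 97)) = Rational(11917, 97)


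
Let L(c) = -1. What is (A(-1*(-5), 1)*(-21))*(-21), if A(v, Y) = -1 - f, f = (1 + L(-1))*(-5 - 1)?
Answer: -441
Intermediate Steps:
f = 0 (f = (1 - 1)*(-5 - 1) = 0*(-6) = 0)
A(v, Y) = -1 (A(v, Y) = -1 - 1*0 = -1 + 0 = -1)
(A(-1*(-5), 1)*(-21))*(-21) = -1*(-21)*(-21) = 21*(-21) = -441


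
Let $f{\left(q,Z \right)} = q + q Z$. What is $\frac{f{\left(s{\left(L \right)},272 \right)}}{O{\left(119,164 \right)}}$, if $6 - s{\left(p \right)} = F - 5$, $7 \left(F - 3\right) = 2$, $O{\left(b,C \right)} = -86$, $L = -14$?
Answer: $- \frac{1053}{43} \approx -24.488$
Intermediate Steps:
$F = \frac{23}{7}$ ($F = 3 + \frac{1}{7} \cdot 2 = 3 + \frac{2}{7} = \frac{23}{7} \approx 3.2857$)
$s{\left(p \right)} = \frac{54}{7}$ ($s{\left(p \right)} = 6 - \left(\frac{23}{7} - 5\right) = 6 - - \frac{12}{7} = 6 + \frac{12}{7} = \frac{54}{7}$)
$f{\left(q,Z \right)} = q + Z q$
$\frac{f{\left(s{\left(L \right)},272 \right)}}{O{\left(119,164 \right)}} = \frac{\frac{54}{7} \left(1 + 272\right)}{-86} = \frac{54}{7} \cdot 273 \left(- \frac{1}{86}\right) = 2106 \left(- \frac{1}{86}\right) = - \frac{1053}{43}$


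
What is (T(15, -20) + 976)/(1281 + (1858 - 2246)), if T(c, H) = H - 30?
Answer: 926/893 ≈ 1.0370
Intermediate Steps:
T(c, H) = -30 + H
(T(15, -20) + 976)/(1281 + (1858 - 2246)) = ((-30 - 20) + 976)/(1281 + (1858 - 2246)) = (-50 + 976)/(1281 - 388) = 926/893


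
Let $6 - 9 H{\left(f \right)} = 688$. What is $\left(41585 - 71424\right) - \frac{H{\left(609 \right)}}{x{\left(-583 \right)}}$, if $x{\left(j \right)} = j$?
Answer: $- \frac{14233265}{477} \approx -29839.0$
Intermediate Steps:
$H{\left(f \right)} = - \frac{682}{9}$ ($H{\left(f \right)} = \frac{2}{3} - \frac{688}{9} = - \frac{682}{9}$)
$\left(41585 - 71424\right) - \frac{H{\left(609 \right)}}{x{\left(-583 \right)}} = \left(41585 - 71424\right) - - \frac{682}{9 \left(-583\right)} = \left(41585 - 71424\right) - \left(- \frac{682}{9}\right) \left(- \frac{1}{583}\right) = -29839 - \frac{62}{477} = - \frac{14233265}{477}$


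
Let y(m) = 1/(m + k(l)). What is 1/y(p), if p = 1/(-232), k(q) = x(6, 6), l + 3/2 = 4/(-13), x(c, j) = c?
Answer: 1391/232 ≈ 5.9957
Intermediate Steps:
l = -47/26 (l = -3/2 + 4/(-13) = -3/2 + 4*(-1/13) = -3/2 - 4/13 = -47/26 ≈ -1.8077)
k(q) = 6
p = -1/232 ≈ -0.0043103
y(m) = 1/(6 + m) (y(m) = 1/(m + 6) = 1/(6 + m))
1/y(p) = 1/(1/(6 - 1/232)) = 1/(1/(1391/232)) = 1/(232/1391) = 1391/232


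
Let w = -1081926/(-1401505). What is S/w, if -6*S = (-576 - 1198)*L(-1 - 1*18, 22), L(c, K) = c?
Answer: -23619563765/3245778 ≈ -7277.0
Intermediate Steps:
w = 1081926/1401505 (w = -1081926*(-1/1401505) = 1081926/1401505 ≈ 0.77197)
S = -16853/3 (S = -(-576 - 1198)*(-1 - 1*18)/6 = -(-887)*(-1 - 18)/3 = -(-887)*(-19)/3 = -⅙*33706 = -16853/3 ≈ -5617.7)
S/w = -16853/(3*1081926/1401505) = -16853/3*1401505/1081926 = -23619563765/3245778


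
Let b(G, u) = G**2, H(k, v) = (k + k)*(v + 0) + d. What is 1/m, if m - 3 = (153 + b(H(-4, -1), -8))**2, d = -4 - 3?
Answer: 1/23719 ≈ 4.2160e-5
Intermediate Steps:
d = -7
H(k, v) = -7 + 2*k*v (H(k, v) = (k + k)*(v + 0) - 7 = (2*k)*v - 7 = 2*k*v - 7 = -7 + 2*k*v)
m = 23719 (m = 3 + (153 + (-7 + 2*(-4)*(-1))**2)**2 = 3 + (153 + (-7 + 8)**2)**2 = 3 + (153 + 1**2)**2 = 3 + (153 + 1)**2 = 3 + 154**2 = 3 + 23716 = 23719)
1/m = 1/23719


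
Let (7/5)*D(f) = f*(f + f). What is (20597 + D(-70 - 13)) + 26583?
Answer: 399150/7 ≈ 57021.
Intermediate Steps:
D(f) = 10*f²/7 (D(f) = 5*(f*(f + f))/7 = 5*(f*(2*f))/7 = 5*(2*f²)/7 = 10*f²/7)
(20597 + D(-70 - 13)) + 26583 = (20597 + 10*(-70 - 13)²/7) + 26583 = (20597 + (10/7)*(-83)²) + 26583 = (20597 + (10/7)*6889) + 26583 = (20597 + 68890/7) + 26583 = 213069/7 + 26583 = 399150/7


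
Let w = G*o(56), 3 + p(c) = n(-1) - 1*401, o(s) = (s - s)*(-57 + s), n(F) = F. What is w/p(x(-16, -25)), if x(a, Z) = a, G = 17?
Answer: 0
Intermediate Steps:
o(s) = 0 (o(s) = 0*(-57 + s) = 0)
p(c) = -405 (p(c) = -3 + (-1 - 1*401) = -3 + (-1 - 401) = -3 - 402 = -405)
w = 0 (w = 17*0 = 0)
w/p(x(-16, -25)) = 0/(-405) = 0*(-1/405) = 0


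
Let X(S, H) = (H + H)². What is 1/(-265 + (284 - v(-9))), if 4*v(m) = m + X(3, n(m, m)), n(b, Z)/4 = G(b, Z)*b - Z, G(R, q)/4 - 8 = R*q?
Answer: -4/653313515 ≈ -6.1226e-9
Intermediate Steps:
G(R, q) = 32 + 4*R*q (G(R, q) = 32 + 4*(R*q) = 32 + 4*R*q)
n(b, Z) = -4*Z + 4*b*(32 + 4*Z*b) (n(b, Z) = 4*((32 + 4*b*Z)*b - Z) = 4*((32 + 4*Z*b)*b - Z) = 4*(b*(32 + 4*Z*b) - Z) = 4*(-Z + b*(32 + 4*Z*b)) = -4*Z + 4*b*(32 + 4*Z*b))
X(S, H) = 4*H² (X(S, H) = (2*H)² = 4*H²)
v(m) = (-4*m + 16*m*(8 + m²))² + m/4 (v(m) = (m + 4*(-4*m + 16*m*(8 + m*m))²)/4 = (m + 4*(-4*m + 16*m*(8 + m²))²)/4 = (-4*m + 16*m*(8 + m²))² + m/4)
1/(-265 + (284 - v(-9))) = 1/(-265 + (284 - (-9)*(1 + 64*(-9)*(31 + 4*(-9)²)²)/4)) = 1/(-265 + (284 - (-9)*(1 + 64*(-9)*(31 + 4*81)²)/4)) = 1/(-265 + (284 - (-9)*(1 + 64*(-9)*(31 + 324)²)/4)) = 1/(-265 + (284 - (-9)*(1 + 64*(-9)*355²)/4)) = 1/(-265 + (284 - (-9)*(1 + 64*(-9)*126025)/4)) = 1/(-265 + (284 - (-9)*(1 - 72590400)/4)) = 1/(-265 + (284 - (-9)*(-72590399)/4)) = 1/(-265 + (284 - 1*653313591/4)) = 1/(-265 + (284 - 653313591/4)) = 1/(-265 - 653312455/4) = 1/(-653313515/4) = -4/653313515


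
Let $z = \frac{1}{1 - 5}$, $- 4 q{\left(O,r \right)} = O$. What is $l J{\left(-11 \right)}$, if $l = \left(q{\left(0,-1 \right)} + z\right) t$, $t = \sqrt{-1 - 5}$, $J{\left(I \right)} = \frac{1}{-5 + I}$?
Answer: $\frac{i \sqrt{6}}{64} \approx 0.038273 i$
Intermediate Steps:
$q{\left(O,r \right)} = - \frac{O}{4}$
$z = - \frac{1}{4}$ ($z = \frac{1}{-4} = - \frac{1}{4} \approx -0.25$)
$t = i \sqrt{6}$ ($t = \sqrt{-6} = i \sqrt{6} \approx 2.4495 i$)
$l = - \frac{i \sqrt{6}}{4}$ ($l = \left(\left(- \frac{1}{4}\right) 0 - \frac{1}{4}\right) i \sqrt{6} = \left(0 - \frac{1}{4}\right) i \sqrt{6} = - \frac{i \sqrt{6}}{4} \approx - 0.61237 i$)
$l J{\left(-11 \right)} = \frac{\left(- \frac{1}{4}\right) i \sqrt{6}}{-5 - 11} = \frac{\left(- \frac{1}{4}\right) i \sqrt{6}}{-16} = - \frac{i \sqrt{6}}{4} \left(- \frac{1}{16}\right) = \frac{i \sqrt{6}}{64}$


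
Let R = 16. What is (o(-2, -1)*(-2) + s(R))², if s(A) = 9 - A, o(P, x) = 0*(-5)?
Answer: 49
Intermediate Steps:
o(P, x) = 0
(o(-2, -1)*(-2) + s(R))² = (0*(-2) + (9 - 1*16))² = (0 + (9 - 16))² = (0 - 7)² = (-7)² = 49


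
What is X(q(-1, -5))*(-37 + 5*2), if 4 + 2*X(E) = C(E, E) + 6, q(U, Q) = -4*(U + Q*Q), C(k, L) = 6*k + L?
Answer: 9045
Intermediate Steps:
C(k, L) = L + 6*k
q(U, Q) = -4*U - 4*Q**2 (q(U, Q) = -4*(U + Q**2) = -4*U - 4*Q**2)
X(E) = 1 + 7*E/2 (X(E) = -2 + ((E + 6*E) + 6)/2 = -2 + (7*E + 6)/2 = -2 + (6 + 7*E)/2 = -2 + (3 + 7*E/2) = 1 + 7*E/2)
X(q(-1, -5))*(-37 + 5*2) = (1 + 7*(-4*(-1) - 4*(-5)**2)/2)*(-37 + 5*2) = (1 + 7*(4 - 4*25)/2)*(-37 + 10) = (1 + 7*(4 - 100)/2)*(-27) = (1 + (7/2)*(-96))*(-27) = (1 - 336)*(-27) = -335*(-27) = 9045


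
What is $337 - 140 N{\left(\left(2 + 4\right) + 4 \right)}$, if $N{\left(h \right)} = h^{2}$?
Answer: $-13663$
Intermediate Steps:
$337 - 140 N{\left(\left(2 + 4\right) + 4 \right)} = 337 - 140 \left(\left(2 + 4\right) + 4\right)^{2} = 337 - 140 \left(6 + 4\right)^{2} = 337 - 140 \cdot 10^{2} = 337 - 14000 = -13663$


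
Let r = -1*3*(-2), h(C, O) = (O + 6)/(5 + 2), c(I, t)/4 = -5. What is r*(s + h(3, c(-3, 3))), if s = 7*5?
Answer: 198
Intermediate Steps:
c(I, t) = -20 (c(I, t) = 4*(-5) = -20)
h(C, O) = 6/7 + O/7 (h(C, O) = (6 + O)/7 = (6 + O)*(⅐) = 6/7 + O/7)
r = 6 (r = -3*(-2) = 6)
s = 35
r*(s + h(3, c(-3, 3))) = 6*(35 + (6/7 + (⅐)*(-20))) = 6*(35 + (6/7 - 20/7)) = 6*(35 - 2) = 6*33 = 198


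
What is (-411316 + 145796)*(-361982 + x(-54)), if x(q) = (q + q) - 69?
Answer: 96160457680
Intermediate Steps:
x(q) = -69 + 2*q (x(q) = 2*q - 69 = -69 + 2*q)
(-411316 + 145796)*(-361982 + x(-54)) = (-411316 + 145796)*(-361982 + (-69 + 2*(-54))) = -265520*(-361982 + (-69 - 108)) = -265520*(-361982 - 177) = -265520*(-362159) = 96160457680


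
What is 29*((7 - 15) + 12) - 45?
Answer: 71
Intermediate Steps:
29*((7 - 15) + 12) - 45 = 29*(-8 + 12) - 45 = 29*4 - 45 = 116 - 45 = 71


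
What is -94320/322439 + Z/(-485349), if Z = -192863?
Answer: 16408435177/156495446211 ≈ 0.10485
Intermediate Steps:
-94320/322439 + Z/(-485349) = -94320/322439 - 192863/(-485349) = -94320*1/322439 - 192863*(-1/485349) = -94320/322439 + 192863/485349 = 16408435177/156495446211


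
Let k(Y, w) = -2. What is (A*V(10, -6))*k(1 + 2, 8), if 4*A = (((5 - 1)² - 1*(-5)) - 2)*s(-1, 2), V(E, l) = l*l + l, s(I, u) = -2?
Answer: 570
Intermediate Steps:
V(E, l) = l + l² (V(E, l) = l² + l = l + l²)
A = -19/2 (A = ((((5 - 1)² - 1*(-5)) - 2)*(-2))/4 = (((4² + 5) - 2)*(-2))/4 = (((16 + 5) - 2)*(-2))/4 = ((21 - 2)*(-2))/4 = (19*(-2))/4 = (¼)*(-38) = -19/2 ≈ -9.5000)
(A*V(10, -6))*k(1 + 2, 8) = -(-57)*(1 - 6)*(-2) = -(-57)*(-5)*(-2) = -19/2*30*(-2) = -285*(-2) = 570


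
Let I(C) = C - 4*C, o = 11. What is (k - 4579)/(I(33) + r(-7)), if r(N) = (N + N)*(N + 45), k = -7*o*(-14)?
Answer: 3501/631 ≈ 5.5483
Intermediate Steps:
k = 1078 (k = -7*11*(-14) = -77*(-14) = 1078)
I(C) = -3*C
r(N) = 2*N*(45 + N) (r(N) = (2*N)*(45 + N) = 2*N*(45 + N))
(k - 4579)/(I(33) + r(-7)) = (1078 - 4579)/(-3*33 + 2*(-7)*(45 - 7)) = -3501/(-99 + 2*(-7)*38) = -3501/(-99 - 532) = -3501/(-631) = -3501*(-1/631) = 3501/631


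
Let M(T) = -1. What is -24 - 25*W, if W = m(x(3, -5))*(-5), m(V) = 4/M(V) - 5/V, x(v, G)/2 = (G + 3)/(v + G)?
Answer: -1673/2 ≈ -836.50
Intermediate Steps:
x(v, G) = 2*(3 + G)/(G + v) (x(v, G) = 2*((G + 3)/(v + G)) = 2*((3 + G)/(G + v)) = 2*(3 + G)/(G + v))
m(V) = -4 - 5/V (m(V) = 4/(-1) - 5/V = 4*(-1) - 5/V = -4 - 5/V)
W = 65/2 (W = (-4 - 5*(-5 + 3)/(2*(3 - 5)))*(-5) = (-4 - 5/(2*(-2)/(-2)))*(-5) = (-4 - 5/(2*(-½)*(-2)))*(-5) = (-4 - 5/2)*(-5) = -13/2*(-5) = 65/2 ≈ 32.500)
-24 - 25*W = -24 - 25*65/2 = -24 - 1625/2 = -1673/2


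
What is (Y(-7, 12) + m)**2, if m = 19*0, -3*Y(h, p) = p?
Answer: 16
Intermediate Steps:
Y(h, p) = -p/3
m = 0
(Y(-7, 12) + m)**2 = (-1/3*12 + 0)**2 = (-4 + 0)**2 = (-4)**2 = 16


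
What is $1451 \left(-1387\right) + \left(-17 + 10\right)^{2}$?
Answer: $-2012488$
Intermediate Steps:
$1451 \left(-1387\right) + \left(-17 + 10\right)^{2} = -2012537 + \left(-7\right)^{2} = -2012537 + 49 = -2012488$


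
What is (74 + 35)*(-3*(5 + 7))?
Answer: -3924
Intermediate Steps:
(74 + 35)*(-3*(5 + 7)) = 109*(-3*12) = 109*(-36) = -3924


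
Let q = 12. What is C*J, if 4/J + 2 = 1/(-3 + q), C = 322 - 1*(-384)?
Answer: -25416/17 ≈ -1495.1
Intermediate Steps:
C = 706 (C = 322 + 384 = 706)
J = -36/17 (J = 4/(-2 + 1/(-3 + 12)) = 4/(-2 + 1/9) = 4/(-2 + ⅑) = 4/(-17/9) = 4*(-9/17) = -36/17 ≈ -2.1176)
C*J = 706*(-36/17) = -25416/17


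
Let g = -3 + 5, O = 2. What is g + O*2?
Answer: 6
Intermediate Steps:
g = 2
g + O*2 = 2 + 2*2 = 2 + 4 = 6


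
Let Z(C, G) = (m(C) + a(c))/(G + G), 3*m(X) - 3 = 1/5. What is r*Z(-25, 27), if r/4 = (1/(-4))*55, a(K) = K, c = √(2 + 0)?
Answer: -88/81 - 55*√2/54 ≈ -2.5268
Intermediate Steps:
c = √2 ≈ 1.4142
m(X) = 16/15 (m(X) = 1 + (1/5)/3 = 1 + (1*(⅕))/3 = 1 + (⅓)*(⅕) = 1 + 1/15 = 16/15)
Z(C, G) = (16/15 + √2)/(2*G) (Z(C, G) = (16/15 + √2)/(G + G) = (16/15 + √2)/((2*G)) = (16/15 + √2)*(1/(2*G)) = (16/15 + √2)/(2*G))
r = -55 (r = 4*((1/(-4))*55) = 4*((1*(-¼))*55) = 4*(-¼*55) = 4*(-55/4) = -55)
r*Z(-25, 27) = -11*(16 + 15*√2)/(6*27) = -55*(8/405 + √2/54) = -88/81 - 55*√2/54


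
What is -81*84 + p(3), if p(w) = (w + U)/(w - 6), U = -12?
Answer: -6801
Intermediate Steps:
p(w) = (-12 + w)/(-6 + w) (p(w) = (w - 12)/(w - 6) = (-12 + w)/(-6 + w))
-81*84 + p(3) = -81*84 + (-12 + 3)/(-6 + 3) = -6804 - 9/(-3) = -6804 - ⅓*(-9) = -6804 + 3 = -6801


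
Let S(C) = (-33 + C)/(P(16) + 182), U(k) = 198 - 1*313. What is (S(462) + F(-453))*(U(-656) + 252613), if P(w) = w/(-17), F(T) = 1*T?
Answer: -19456948801/171 ≈ -1.1378e+8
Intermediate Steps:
F(T) = T
P(w) = -w/17 (P(w) = w*(-1/17) = -w/17)
U(k) = -115 (U(k) = 198 - 313 = -115)
S(C) = -187/1026 + 17*C/3078 (S(C) = (-33 + C)/(-1/17*16 + 182) = (-33 + C)/(-16/17 + 182) = (-33 + C)/(3078/17) = (-33 + C)*(17/3078) = -187/1026 + 17*C/3078)
(S(462) + F(-453))*(U(-656) + 252613) = ((-187/1026 + (17/3078)*462) - 453)*(-115 + 252613) = ((-187/1026 + 1309/513) - 453)*252498 = (2431/1026 - 453)*252498 = -462347/1026*252498 = -19456948801/171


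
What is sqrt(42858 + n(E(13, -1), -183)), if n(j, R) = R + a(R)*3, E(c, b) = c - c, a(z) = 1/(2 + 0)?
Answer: sqrt(170706)/2 ≈ 206.58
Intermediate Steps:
a(z) = 1/2
E(c, b) = 0
n(j, R) = 3/2 + R (n(j, R) = R + (1/2)*3 = R + 3/2 = 3/2 + R)
sqrt(42858 + n(E(13, -1), -183)) = sqrt(42858 + (3/2 - 183)) = sqrt(42858 - 363/2) = sqrt(85353/2) = sqrt(170706)/2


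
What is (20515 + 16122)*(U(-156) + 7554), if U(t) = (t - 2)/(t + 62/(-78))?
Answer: 1692588073464/6115 ≈ 2.7679e+8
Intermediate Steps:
U(t) = (-2 + t)/(-31/39 + t) (U(t) = (-2 + t)/(t + 62*(-1/78)) = (-2 + t)/(t - 31/39) = (-2 + t)/(-31/39 + t))
(20515 + 16122)*(U(-156) + 7554) = (20515 + 16122)*(39*(-2 - 156)/(-31 + 39*(-156)) + 7554) = 36637*(39*(-158)/(-31 - 6084) + 7554) = 36637*(39*(-158)/(-6115) + 7554) = 36637*(39*(-1/6115)*(-158) + 7554) = 36637*(6162/6115 + 7554) = 36637*(46198872/6115) = 1692588073464/6115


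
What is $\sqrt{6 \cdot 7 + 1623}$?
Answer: $3 \sqrt{185} \approx 40.804$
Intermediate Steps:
$\sqrt{6 \cdot 7 + 1623} = \sqrt{42 + 1623} = \sqrt{1665} = 3 \sqrt{185}$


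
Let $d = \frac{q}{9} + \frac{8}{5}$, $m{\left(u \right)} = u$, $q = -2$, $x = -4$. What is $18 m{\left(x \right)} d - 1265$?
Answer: $- \frac{6821}{5} \approx -1364.2$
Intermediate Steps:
$d = \frac{62}{45}$ ($d = - \frac{2}{9} + \frac{8}{5} = \frac{62}{45} \approx 1.3778$)
$18 m{\left(x \right)} d - 1265 = 18 \left(-4\right) \frac{62}{45} - 1265 = \left(-72\right) \frac{62}{45} - 1265 = - \frac{496}{5} - 1265 = - \frac{6821}{5}$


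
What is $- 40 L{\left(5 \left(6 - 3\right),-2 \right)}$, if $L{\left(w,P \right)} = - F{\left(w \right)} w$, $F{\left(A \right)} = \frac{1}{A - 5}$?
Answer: $60$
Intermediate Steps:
$F{\left(A \right)} = \frac{1}{-5 + A}$
$L{\left(w,P \right)} = - \frac{w}{-5 + w}$ ($L{\left(w,P \right)} = - \frac{1}{-5 + w} w = - \frac{w}{-5 + w}$)
$- 40 L{\left(5 \left(6 - 3\right),-2 \right)} = - 40 \left(- \frac{5 \left(6 - 3\right)}{-5 + 5 \left(6 - 3\right)}\right) = - 40 \left(- \frac{5 \cdot 3}{-5 + 5 \cdot 3}\right) = - 40 \left(\left(-1\right) 15 \frac{1}{-5 + 15}\right) = - 40 \left(\left(-1\right) 15 \cdot \frac{1}{10}\right) = \left(-40\right) \left(- \frac{3}{2}\right) = 60$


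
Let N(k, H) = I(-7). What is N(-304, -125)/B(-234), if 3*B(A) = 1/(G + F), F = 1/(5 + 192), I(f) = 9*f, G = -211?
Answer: 7855974/197 ≈ 39878.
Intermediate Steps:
F = 1/197 ≈ 0.0050761
N(k, H) = -63 (N(k, H) = 9*(-7) = -63)
B(A) = -197/124698 (B(A) = 1/(3*(-211 + 1/197)) = 1/(3*(-41566/197)) = (1/3)*(-197/41566) = -197/124698)
N(-304, -125)/B(-234) = -63/(-197/124698) = -63*(-124698/197) = 7855974/197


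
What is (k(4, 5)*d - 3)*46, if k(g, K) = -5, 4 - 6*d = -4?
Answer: -1334/3 ≈ -444.67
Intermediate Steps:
d = 4/3 (d = ⅔ - ⅙*(-4) = ⅔ + ⅔ = 4/3 ≈ 1.3333)
(k(4, 5)*d - 3)*46 = (-5*4/3 - 3)*46 = (-20/3 - 3)*46 = -29/3*46 = -1334/3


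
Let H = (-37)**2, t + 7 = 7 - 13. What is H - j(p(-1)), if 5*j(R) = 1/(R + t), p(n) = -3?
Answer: 109521/80 ≈ 1369.0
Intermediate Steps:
t = -13 (t = -7 + (7 - 13) = -7 - 6 = -13)
H = 1369
j(R) = 1/(5*(-13 + R)) (j(R) = 1/(5*(R - 13)) = 1/(5*(-13 + R)))
H - j(p(-1)) = 1369 - 1/(5*(-13 - 3)) = 1369 - 1/(5*(-16)) = 1369 - (-1)/(5*16) = 1369 - 1*(-1/80) = 1369 + 1/80 = 109521/80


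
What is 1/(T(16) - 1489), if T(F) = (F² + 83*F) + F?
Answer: 1/111 ≈ 0.0090090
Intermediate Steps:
T(F) = F² + 84*F
1/(T(16) - 1489) = 1/(16*(84 + 16) - 1489) = 1/(16*100 - 1489) = 1/(1600 - 1489) = 1/111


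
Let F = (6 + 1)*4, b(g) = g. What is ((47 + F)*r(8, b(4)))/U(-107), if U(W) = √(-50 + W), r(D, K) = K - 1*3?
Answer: -75*I*√157/157 ≈ -5.9856*I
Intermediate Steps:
r(D, K) = -3 + K (r(D, K) = K - 3 = -3 + K)
F = 28 (F = 7*4 = 28)
((47 + F)*r(8, b(4)))/U(-107) = ((47 + 28)*(-3 + 4))/(√(-50 - 107)) = (75*1)/(√(-157)) = 75/((I*√157)) = 75*(-I*√157/157) = -75*I*√157/157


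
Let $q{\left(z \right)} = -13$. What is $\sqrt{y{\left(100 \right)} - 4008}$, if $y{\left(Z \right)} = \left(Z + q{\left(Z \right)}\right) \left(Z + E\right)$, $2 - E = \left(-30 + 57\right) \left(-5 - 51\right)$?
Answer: $\sqrt{136410} \approx 369.34$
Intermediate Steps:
$E = 1514$ ($E = 2 - \left(-30 + 57\right) \left(-5 - 51\right) = 2 - 27 \left(-56\right) = 2 - -1512 = 2 + 1512 = 1514$)
$y{\left(Z \right)} = \left(-13 + Z\right) \left(1514 + Z\right)$ ($y{\left(Z \right)} = \left(Z - 13\right) \left(Z + 1514\right) = \left(-13 + Z\right) \left(1514 + Z\right)$)
$\sqrt{y{\left(100 \right)} - 4008} = \sqrt{\left(-19682 + 100^{2} + 1501 \cdot 100\right) - 4008} = \sqrt{\left(-19682 + 10000 + 150100\right) - 4008} = \sqrt{140418 - 4008} = \sqrt{136410}$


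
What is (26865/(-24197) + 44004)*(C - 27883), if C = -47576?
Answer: -80344058931657/24197 ≈ -3.3204e+9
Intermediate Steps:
(26865/(-24197) + 44004)*(C - 27883) = (26865/(-24197) + 44004)*(-47576 - 27883) = (26865*(-1/24197) + 44004)*(-75459) = (-26865/24197 + 44004)*(-75459) = (1064737923/24197)*(-75459) = -80344058931657/24197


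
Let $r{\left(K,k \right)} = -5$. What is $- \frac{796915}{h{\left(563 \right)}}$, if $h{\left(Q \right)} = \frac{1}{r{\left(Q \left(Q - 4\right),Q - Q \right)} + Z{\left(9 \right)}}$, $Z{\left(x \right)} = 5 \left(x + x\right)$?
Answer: $-67737775$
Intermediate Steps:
$Z{\left(x \right)} = 10 x$ ($Z{\left(x \right)} = 5 \cdot 2 x = 10 x$)
$h{\left(Q \right)} = \frac{1}{85}$ ($h{\left(Q \right)} = \frac{1}{-5 + 10 \cdot 9} = \frac{1}{-5 + 90} = \frac{1}{85}$)
$- \frac{796915}{h{\left(563 \right)}} = - 796915 \frac{1}{\frac{1}{85}} = \left(-796915\right) 85 = -67737775$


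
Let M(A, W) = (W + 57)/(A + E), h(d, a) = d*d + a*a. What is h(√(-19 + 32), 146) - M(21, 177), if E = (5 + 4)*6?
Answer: 533147/25 ≈ 21326.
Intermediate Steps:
E = 54 (E = 9*6 = 54)
h(d, a) = a² + d² (h(d, a) = d² + a² = a² + d²)
M(A, W) = (57 + W)/(54 + A) (M(A, W) = (W + 57)/(A + 54) = (57 + W)/(54 + A))
h(√(-19 + 32), 146) - M(21, 177) = (146² + (√(-19 + 32))²) - (57 + 177)/(54 + 21) = (21316 + (√13)²) - 234/75 = (21316 + 13) - 234/75 = 21329 - 1*78/25 = 21329 - 78/25 = 533147/25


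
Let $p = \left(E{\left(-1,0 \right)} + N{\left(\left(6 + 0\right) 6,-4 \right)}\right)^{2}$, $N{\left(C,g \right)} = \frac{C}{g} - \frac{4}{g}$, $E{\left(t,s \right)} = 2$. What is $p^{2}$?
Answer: $1296$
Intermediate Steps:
$N{\left(C,g \right)} = - \frac{4}{g} + \frac{C}{g}$
$p = 36$ ($p = \left(2 + \frac{-4 + \left(6 + 0\right) 6}{-4}\right)^{2} = \left(2 - \frac{-4 + 6 \cdot 6}{4}\right)^{2} = \left(2 - \frac{-4 + 36}{4}\right)^{2} = \left(2 - 8\right)^{2} = \left(-6\right)^{2} = 36$)
$p^{2} = 36^{2} = 1296$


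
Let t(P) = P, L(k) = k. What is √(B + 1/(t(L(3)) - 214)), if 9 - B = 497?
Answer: 3*I*√2414051/211 ≈ 22.091*I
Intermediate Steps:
B = -488 (B = 9 - 1*497 = 9 - 497 = -488)
√(B + 1/(t(L(3)) - 214)) = √(-488 + 1/(3 - 214)) = √(-488 + 1/(-211)) = √(-488 - 1/211) = √(-102969/211) = 3*I*√2414051/211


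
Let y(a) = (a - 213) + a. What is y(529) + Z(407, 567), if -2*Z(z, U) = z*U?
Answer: -229079/2 ≈ -1.1454e+5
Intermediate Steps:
Z(z, U) = -U*z/2 (Z(z, U) = -z*U/2 = -U*z/2)
y(a) = -213 + 2*a (y(a) = (-213 + a) + a = -213 + 2*a)
y(529) + Z(407, 567) = (-213 + 2*529) - ½*567*407 = (-213 + 1058) - 230769/2 = 845 - 230769/2 = -229079/2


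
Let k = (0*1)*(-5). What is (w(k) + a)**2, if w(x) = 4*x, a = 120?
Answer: 14400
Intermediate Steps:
k = 0 (k = 0*(-5) = 0)
(w(k) + a)**2 = (4*0 + 120)**2 = (0 + 120)**2 = 120**2 = 14400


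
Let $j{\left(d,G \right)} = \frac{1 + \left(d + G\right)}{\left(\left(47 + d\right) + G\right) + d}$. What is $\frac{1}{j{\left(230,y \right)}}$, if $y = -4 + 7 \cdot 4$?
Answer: $\frac{177}{85} \approx 2.0824$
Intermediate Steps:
$y = 24$ ($y = -4 + 28 = 24$)
$j{\left(d,G \right)} = \frac{1 + G + d}{47 + G + 2 d}$ ($j{\left(d,G \right)} = \frac{1 + \left(G + d\right)}{\left(47 + G + d\right) + d} = \frac{1 + G + d}{47 + G + 2 d}$)
$\frac{1}{j{\left(230,y \right)}} = \frac{1}{\frac{1}{47 + 24 + 2 \cdot 230} \left(1 + 24 + 230\right)} = \frac{1}{\frac{1}{47 + 24 + 460} \cdot 255} = \frac{1}{\frac{1}{531} \cdot 255} = \frac{1}{\frac{85}{177}} = \frac{177}{85}$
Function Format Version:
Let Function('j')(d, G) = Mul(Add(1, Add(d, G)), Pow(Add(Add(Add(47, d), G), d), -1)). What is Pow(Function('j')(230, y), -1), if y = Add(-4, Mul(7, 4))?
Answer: Rational(177, 85) ≈ 2.0824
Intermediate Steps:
y = 24 (y = Add(-4, 28) = 24)
Function('j')(d, G) = Mul(Pow(Add(47, G, Mul(2, d)), -1), Add(1, G, d)) (Function('j')(d, G) = Mul(Add(1, Add(G, d)), Pow(Add(Add(47, G, d), d), -1)) = Mul(Add(1, G, d), Pow(Add(47, G, Mul(2, d)), -1)) = Mul(Pow(Add(47, G, Mul(2, d)), -1), Add(1, G, d)))
Pow(Function('j')(230, y), -1) = Pow(Mul(Pow(Add(47, 24, Mul(2, 230)), -1), Add(1, 24, 230)), -1) = Pow(Mul(Pow(Add(47, 24, 460), -1), 255), -1) = Pow(Mul(Pow(531, -1), 255), -1) = Pow(Mul(Rational(1, 531), 255), -1) = Pow(Rational(85, 177), -1) = Rational(177, 85)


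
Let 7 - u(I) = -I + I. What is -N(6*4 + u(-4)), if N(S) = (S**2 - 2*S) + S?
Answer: -930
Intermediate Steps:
u(I) = 7 (u(I) = 7 - (-I + I) = 7 - 1*0 = 7 + 0 = 7)
N(S) = S**2 - S
-N(6*4 + u(-4)) = -(6*4 + 7)*(-1 + (6*4 + 7)) = -(24 + 7)*(-1 + (24 + 7)) = -31*(-1 + 31) = -31*30 = -1*930 = -930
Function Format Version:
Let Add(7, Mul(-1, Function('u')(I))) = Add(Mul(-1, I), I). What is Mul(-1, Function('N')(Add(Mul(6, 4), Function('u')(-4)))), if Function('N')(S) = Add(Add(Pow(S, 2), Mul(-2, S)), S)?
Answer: -930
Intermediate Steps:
Function('u')(I) = 7 (Function('u')(I) = Add(7, Mul(-1, Add(Mul(-1, I), I))) = Add(7, Mul(-1, 0)) = Add(7, 0) = 7)
Function('N')(S) = Add(Pow(S, 2), Mul(-1, S))
Mul(-1, Function('N')(Add(Mul(6, 4), Function('u')(-4)))) = Mul(-1, Mul(Add(Mul(6, 4), 7), Add(-1, Add(Mul(6, 4), 7)))) = Mul(-1, Mul(Add(24, 7), Add(-1, Add(24, 7)))) = Mul(-1, Mul(31, Add(-1, 31))) = Mul(-1, Mul(31, 30)) = Mul(-1, 930) = -930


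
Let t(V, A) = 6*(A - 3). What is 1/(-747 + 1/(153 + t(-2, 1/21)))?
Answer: -947/707402 ≈ -0.0013387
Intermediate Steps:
t(V, A) = -18 + 6*A (t(V, A) = 6*(-3 + A) = -18 + 6*A)
1/(-747 + 1/(153 + t(-2, 1/21))) = 1/(-747 + 1/(153 + (-18 + 6/21))) = 1/(-747 + 1/(153 + (-18 + 6*(1/21)))) = 1/(-747 + 1/(153 + (-18 + 2/7))) = 1/(-747 + 1/(153 - 124/7)) = 1/(-747 + 1/(947/7)) = 1/(-747 + 7/947) = 1/(-707402/947) = -947/707402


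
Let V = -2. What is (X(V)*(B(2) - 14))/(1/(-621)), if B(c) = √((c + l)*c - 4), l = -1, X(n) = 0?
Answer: 0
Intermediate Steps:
B(c) = √(-4 + c*(-1 + c)) (B(c) = √((c - 1)*c - 4) = √((-1 + c)*c - 4) = √(c*(-1 + c) - 4) = √(-4 + c*(-1 + c)))
(X(V)*(B(2) - 14))/(1/(-621)) = (0*(√(-4 + 2² - 1*2) - 14))/(1/(-621)) = (0*(√(-4 + 4 - 2) - 14))/(-1/621) = (0*(√(-2) - 14))*(-621) = (0*(I*√2 - 14))*(-621) = (0*(-14 + I*√2))*(-621) = 0*(-621) = 0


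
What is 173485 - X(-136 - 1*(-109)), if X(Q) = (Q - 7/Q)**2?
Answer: 125949281/729 ≈ 1.7277e+5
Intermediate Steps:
173485 - X(-136 - 1*(-109)) = 173485 - (-7 + (-136 - 1*(-109))**2)**2/(-136 - 1*(-109))**2 = 173485 - (-7 + (-136 + 109)**2)**2/(-136 + 109)**2 = 173485 - (-7 + (-27)**2)**2/(-27)**2 = 173485 - (-7 + 729)**2/729 = 173485 - 722**2/729 = 173485 - 521284/729 = 125949281/729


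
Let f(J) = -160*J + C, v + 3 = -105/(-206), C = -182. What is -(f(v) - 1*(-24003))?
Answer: -2494603/103 ≈ -24219.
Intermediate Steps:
v = -513/206 (v = -3 - 105/(-206) = -3 - 105*(-1/206) = -3 + 105/206 = -513/206 ≈ -2.4903)
f(J) = -182 - 160*J (f(J) = -160*J - 182 = -182 - 160*J)
-(f(v) - 1*(-24003)) = -((-182 - 160*(-513/206)) - 1*(-24003)) = -((-182 + 41040/103) + 24003) = -(22294/103 + 24003) = -1*2494603/103 = -2494603/103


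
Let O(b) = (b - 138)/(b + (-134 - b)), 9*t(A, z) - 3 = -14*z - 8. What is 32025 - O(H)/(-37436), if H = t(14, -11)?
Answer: 1445858808493/45147816 ≈ 32025.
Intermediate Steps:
t(A, z) = -5/9 - 14*z/9 (t(A, z) = ⅓ + (-14*z - 8)/9 = ⅓ + (-8 - 14*z)/9 = ⅓ + (-8/9 - 14*z/9) = -5/9 - 14*z/9)
H = 149/9 (H = -5/9 - 14/9*(-11) = -5/9 + 154/9 = 149/9 ≈ 16.556)
O(b) = 69/67 - b/134 (O(b) = (-138 + b)/(-134) = (-138 + b)*(-1/134) = 69/67 - b/134)
32025 - O(H)/(-37436) = 32025 - (69/67 - 1/134*149/9)/(-37436) = 32025 - (69/67 - 149/1206)*(-1)/37436 = 32025 - 1093*(-1)/(1206*37436) = 32025 - 1*(-1093/45147816) = 32025 + 1093/45147816 = 1445858808493/45147816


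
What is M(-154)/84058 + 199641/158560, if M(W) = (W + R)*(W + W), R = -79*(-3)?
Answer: 6363997669/6664118240 ≈ 0.95496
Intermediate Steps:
R = 237
M(W) = 2*W*(237 + W) (M(W) = (W + 237)*(W + W) = (237 + W)*(2*W) = 2*W*(237 + W))
M(-154)/84058 + 199641/158560 = (2*(-154)*(237 - 154))/84058 + 199641/158560 = (2*(-154)*83)*(1/84058) + 199641*(1/158560) = -25564*1/84058 + 199641/158560 = -12782/42029 + 199641/158560 = 6363997669/6664118240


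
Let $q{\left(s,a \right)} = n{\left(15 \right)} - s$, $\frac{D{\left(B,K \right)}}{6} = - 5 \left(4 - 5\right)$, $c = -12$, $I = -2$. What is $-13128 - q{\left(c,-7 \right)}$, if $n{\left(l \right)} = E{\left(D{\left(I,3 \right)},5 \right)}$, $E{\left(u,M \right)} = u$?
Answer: $-13170$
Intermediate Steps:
$D{\left(B,K \right)} = 30$ ($D{\left(B,K \right)} = 6 \left(- 5 \left(4 - 5\right)\right) = 6 \left(\left(-5\right) \left(-1\right)\right) = 6 \cdot 5 = 30$)
$n{\left(l \right)} = 30$
$q{\left(s,a \right)} = 30 - s$
$-13128 - q{\left(c,-7 \right)} = -13128 - \left(30 - -12\right) = -13128 - \left(30 + 12\right) = -13128 - 42 = -13170$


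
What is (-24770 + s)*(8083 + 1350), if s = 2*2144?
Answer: -193206706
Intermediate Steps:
s = 4288
(-24770 + s)*(8083 + 1350) = (-24770 + 4288)*(8083 + 1350) = -20482*9433 = -193206706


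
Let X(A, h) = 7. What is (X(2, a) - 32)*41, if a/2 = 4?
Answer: -1025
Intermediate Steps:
a = 8 (a = 2*4 = 8)
(X(2, a) - 32)*41 = (7 - 32)*41 = -25*41 = -1025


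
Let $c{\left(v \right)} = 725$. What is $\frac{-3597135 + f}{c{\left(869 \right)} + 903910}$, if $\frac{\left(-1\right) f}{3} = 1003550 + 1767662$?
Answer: $- \frac{1323419}{100515} \approx -13.166$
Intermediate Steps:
$f = -8313636$ ($f = - 3 \left(1003550 + 1767662\right) = \left(-3\right) 2771212 = -8313636$)
$\frac{-3597135 + f}{c{\left(869 \right)} + 903910} = \frac{-3597135 - 8313636}{725 + 903910} = - \frac{11910771}{904635} = \left(-11910771\right) \frac{1}{904635} = - \frac{1323419}{100515}$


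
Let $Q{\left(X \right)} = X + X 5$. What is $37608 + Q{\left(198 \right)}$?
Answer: $38796$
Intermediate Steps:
$Q{\left(X \right)} = 6 X$ ($Q{\left(X \right)} = X + 5 X = 6 X$)
$37608 + Q{\left(198 \right)} = 37608 + 6 \cdot 198 = 37608 + 1188 = 38796$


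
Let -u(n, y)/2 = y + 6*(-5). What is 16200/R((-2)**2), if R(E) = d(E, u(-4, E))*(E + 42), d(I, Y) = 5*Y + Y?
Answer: 675/598 ≈ 1.1288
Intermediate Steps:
u(n, y) = 60 - 2*y (u(n, y) = -2*(y + 6*(-5)) = -2*(y - 30) = -2*(-30 + y) = 60 - 2*y)
d(I, Y) = 6*Y
R(E) = (42 + E)*(360 - 12*E) (R(E) = (6*(60 - 2*E))*(E + 42) = (360 - 12*E)*(42 + E) = (42 + E)*(360 - 12*E))
16200/R((-2)**2) = 16200/((-12*(-30 + (-2)**2)*(42 + (-2)**2))) = 16200/((-12*(-30 + 4)*(42 + 4))) = 16200/((-12*(-26)*46)) = 16200/14352 = 16200*(1/14352) = 675/598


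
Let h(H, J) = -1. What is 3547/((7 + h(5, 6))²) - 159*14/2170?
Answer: 544061/5580 ≈ 97.502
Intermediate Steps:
3547/((7 + h(5, 6))²) - 159*14/2170 = 3547/((7 - 1)²) - 159*14/2170 = 3547/(6²) - 2226*1/2170 = 3547/36 - 159/155 = 544061/5580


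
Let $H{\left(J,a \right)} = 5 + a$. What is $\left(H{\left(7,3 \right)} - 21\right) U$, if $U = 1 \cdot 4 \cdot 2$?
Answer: $-104$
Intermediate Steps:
$U = 8$ ($U = 4 \cdot 2 = 8$)
$\left(H{\left(7,3 \right)} - 21\right) U = \left(\left(5 + 3\right) - 21\right) 8 = \left(8 - 21\right) 8 = \left(-13\right) 8 = -104$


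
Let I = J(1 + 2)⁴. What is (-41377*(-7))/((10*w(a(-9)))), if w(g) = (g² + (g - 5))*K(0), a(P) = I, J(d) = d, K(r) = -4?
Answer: -289639/265480 ≈ -1.0910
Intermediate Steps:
I = 81 (I = (1 + 2)⁴ = 3⁴ = 81)
a(P) = 81
w(g) = 20 - 4*g - 4*g² (w(g) = (g² + (g - 5))*(-4) = (g² + (-5 + g))*(-4) = (-5 + g + g²)*(-4) = 20 - 4*g - 4*g²)
(-41377*(-7))/((10*w(a(-9)))) = (-41377*(-7))/((10*(20 - 4*81 - 4*81²))) = 289639/((10*(20 - 324 - 4*6561))) = 289639/((10*(20 - 324 - 26244))) = 289639/((10*(-26548))) = 289639/(-265480) = 289639*(-1/265480) = -289639/265480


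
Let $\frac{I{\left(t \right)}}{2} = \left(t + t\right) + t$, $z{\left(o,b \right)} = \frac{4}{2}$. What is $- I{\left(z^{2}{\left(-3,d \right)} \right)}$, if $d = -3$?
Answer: $-24$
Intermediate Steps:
$z{\left(o,b \right)} = 2$ ($z{\left(o,b \right)} = 4 \cdot \frac{1}{2} = 2$)
$I{\left(t \right)} = 6 t$ ($I{\left(t \right)} = 2 \left(\left(t + t\right) + t\right) = 2 \left(2 t + t\right) = 2 \cdot 3 t = 6 t$)
$- I{\left(z^{2}{\left(-3,d \right)} \right)} = - 6 \cdot 2^{2} = - 6 \cdot 4 = \left(-1\right) 24 = -24$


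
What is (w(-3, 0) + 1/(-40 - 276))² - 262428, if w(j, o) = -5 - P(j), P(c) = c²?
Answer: -26185429743/99856 ≈ -2.6223e+5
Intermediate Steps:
w(j, o) = -5 - j²
(w(-3, 0) + 1/(-40 - 276))² - 262428 = ((-5 - 1*(-3)²) + 1/(-40 - 276))² - 262428 = ((-5 - 1*9) + 1/(-316))² - 262428 = ((-5 - 9) - 1/316)² - 262428 = (-14 - 1/316)² - 262428 = (-4425/316)² - 262428 = 19580625/99856 - 262428 = -26185429743/99856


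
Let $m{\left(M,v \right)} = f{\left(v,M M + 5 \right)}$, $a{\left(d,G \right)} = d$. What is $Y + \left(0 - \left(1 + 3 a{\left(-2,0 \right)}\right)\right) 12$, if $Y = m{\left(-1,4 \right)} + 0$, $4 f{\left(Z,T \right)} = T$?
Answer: $\frac{123}{2} \approx 61.5$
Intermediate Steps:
$f{\left(Z,T \right)} = \frac{T}{4}$
$m{\left(M,v \right)} = \frac{5}{4} + \frac{M^{2}}{4}$ ($m{\left(M,v \right)} = \frac{M M + 5}{4} = \frac{M^{2} + 5}{4} = \frac{5 + M^{2}}{4} = \frac{5}{4} + \frac{M^{2}}{4}$)
$Y = \frac{3}{2}$ ($Y = \left(\frac{5}{4} + \frac{\left(-1\right)^{2}}{4}\right) + 0 = \left(\frac{5}{4} + \frac{1}{4} \cdot 1\right) + 0 = \left(\frac{5}{4} + \frac{1}{4}\right) + 0 = \frac{3}{2} + 0 = \frac{3}{2} \approx 1.5$)
$Y + \left(0 - \left(1 + 3 a{\left(-2,0 \right)}\right)\right) 12 = \frac{3}{2} + \left(0 - -5\right) 12 = \frac{3}{2} + \left(0 + \left(-1 + 6\right)\right) 12 = \frac{3}{2} + \left(0 + 5\right) 12 = \frac{3}{2} + 5 \cdot 12 = \frac{3}{2} + 60 = \frac{123}{2}$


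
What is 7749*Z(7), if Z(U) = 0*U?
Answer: 0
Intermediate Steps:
Z(U) = 0
7749*Z(7) = 7749*0 = 0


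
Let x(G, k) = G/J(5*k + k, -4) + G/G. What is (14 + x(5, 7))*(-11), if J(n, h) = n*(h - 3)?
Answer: -48455/294 ≈ -164.81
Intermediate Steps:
J(n, h) = n*(-3 + h)
x(G, k) = 1 - G/(42*k) (x(G, k) = G/(((5*k + k)*(-3 - 4))) + G/G = G/(((6*k)*(-7))) + 1 = G/((-42*k)) + 1 = G*(-1/(42*k)) + 1 = -G/(42*k) + 1 = 1 - G/(42*k))
(14 + x(5, 7))*(-11) = (14 + (7 - 1/42*5)/7)*(-11) = (14 + (7 - 5/42)/7)*(-11) = (14 + (1/7)*(289/42))*(-11) = (14 + 289/294)*(-11) = (4405/294)*(-11) = -48455/294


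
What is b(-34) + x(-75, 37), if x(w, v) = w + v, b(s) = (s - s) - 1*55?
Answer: -93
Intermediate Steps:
b(s) = -55 (b(s) = 0 - 55 = -55)
x(w, v) = v + w
b(-34) + x(-75, 37) = -55 + (37 - 75) = -55 - 38 = -93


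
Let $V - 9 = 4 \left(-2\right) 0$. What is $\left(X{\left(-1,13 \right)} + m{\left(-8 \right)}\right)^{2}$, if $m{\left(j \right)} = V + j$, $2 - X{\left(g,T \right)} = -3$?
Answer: $36$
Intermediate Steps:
$X{\left(g,T \right)} = 5$ ($X{\left(g,T \right)} = 2 - -3 = 2 + 3 = 5$)
$V = 9$ ($V = 9 + 4 \left(-2\right) 0 = 9 - 0 = 9 + 0 = 9$)
$m{\left(j \right)} = 9 + j$
$\left(X{\left(-1,13 \right)} + m{\left(-8 \right)}\right)^{2} = \left(5 + \left(9 - 8\right)\right)^{2} = \left(5 + 1\right)^{2} = 6^{2} = 36$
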